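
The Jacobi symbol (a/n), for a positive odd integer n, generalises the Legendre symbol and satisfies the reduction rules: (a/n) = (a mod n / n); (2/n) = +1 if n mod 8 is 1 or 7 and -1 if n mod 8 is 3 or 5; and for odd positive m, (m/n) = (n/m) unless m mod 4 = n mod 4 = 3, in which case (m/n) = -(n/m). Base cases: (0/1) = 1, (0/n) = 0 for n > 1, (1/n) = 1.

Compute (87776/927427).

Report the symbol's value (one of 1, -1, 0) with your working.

factor out 2^5: 87776 = 2^5·2743; with 927427 mod 8 = 3, (2/927427) = -1; sign now -1; continue with (2743/927427)
flip (2743/927427) -> (927427/2743): both odd, 2743 mod 4 = 3, 927427 mod 4 = 3, so the flip contributes -1; sign now +1
(927427/2743): 927427 mod 2743 = 293, so (927427/2743) = (293/2743)
flip (293/2743) -> (2743/293): both odd, 293 mod 4 = 1, 2743 mod 4 = 3, so the flip contributes +1; sign now +1
(2743/293): 2743 mod 293 = 106, so (2743/293) = (106/293)
factor out 2^1: 106 = 2^1·53; with 293 mod 8 = 5, (2/293) = -1; sign now -1; continue with (53/293)
flip (53/293) -> (293/53): both odd, 53 mod 4 = 1, 293 mod 4 = 1, so the flip contributes +1; sign now -1
(293/53): 293 mod 53 = 28, so (293/53) = (28/53)
factor out 2^2: 28 = 2^2·7; with 53 mod 8 = 5, (2/53) = -1; sign now -1; continue with (7/53)
flip (7/53) -> (53/7): both odd, 7 mod 4 = 3, 53 mod 4 = 1, so the flip contributes +1; sign now -1
(53/7): 53 mod 7 = 4, so (53/7) = (4/7)
factor out 2^2: 4 = 2^2·1; with 7 mod 8 = 7, (2/7) = +1; sign now -1; continue with (1/7)
reached (1/7) = 1, so the symbol is -1

-1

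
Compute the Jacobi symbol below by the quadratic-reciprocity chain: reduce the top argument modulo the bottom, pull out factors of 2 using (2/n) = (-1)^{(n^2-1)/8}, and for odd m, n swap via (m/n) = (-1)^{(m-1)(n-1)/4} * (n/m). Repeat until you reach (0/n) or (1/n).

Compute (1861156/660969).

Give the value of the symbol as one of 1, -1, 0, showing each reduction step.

1

(1861156/660969) = (539218/660969)   [reduce mod 660969]
539218 = 2^1·269609; (2/660969) = +1 since 660969 mod 8 = 1, so (539218/660969) = (+1)^1·(269609/660969); sign now +1
reciprocity: (269609/660969) = +1·(660969/269609) since 269609 mod 4 = 1, 660969 mod 4 = 1; sign now +1
(660969/269609) = (121751/269609)   [reduce mod 269609]
reciprocity: (121751/269609) = +1·(269609/121751) since 121751 mod 4 = 3, 269609 mod 4 = 1; sign now +1
(269609/121751) = (26107/121751)   [reduce mod 121751]
reciprocity: (26107/121751) = -1·(121751/26107) since 26107 mod 4 = 3, 121751 mod 4 = 3; sign now -1
(121751/26107) = (17323/26107)   [reduce mod 26107]
reciprocity: (17323/26107) = -1·(26107/17323) since 17323 mod 4 = 3, 26107 mod 4 = 3; sign now +1
(26107/17323) = (8784/17323)   [reduce mod 17323]
8784 = 2^4·549; (2/17323) = -1 since 17323 mod 8 = 3, so (8784/17323) = (-1)^4·(549/17323); sign now +1
reciprocity: (549/17323) = +1·(17323/549) since 549 mod 4 = 1, 17323 mod 4 = 3; sign now +1
(17323/549) = (304/549)   [reduce mod 549]
304 = 2^4·19; (2/549) = -1 since 549 mod 8 = 5, so (304/549) = (-1)^4·(19/549); sign now +1
reciprocity: (19/549) = +1·(549/19) since 19 mod 4 = 3, 549 mod 4 = 1; sign now +1
(549/19) = (17/19)   [reduce mod 19]
reciprocity: (17/19) = +1·(19/17) since 17 mod 4 = 1, 19 mod 4 = 3; sign now +1
(19/17) = (2/17)   [reduce mod 17]
2 = 2^1·1; (2/17) = +1 since 17 mod 8 = 1, so (2/17) = (+1)^1·(1/17); sign now +1
(1/17) = 1; final value = sign = +1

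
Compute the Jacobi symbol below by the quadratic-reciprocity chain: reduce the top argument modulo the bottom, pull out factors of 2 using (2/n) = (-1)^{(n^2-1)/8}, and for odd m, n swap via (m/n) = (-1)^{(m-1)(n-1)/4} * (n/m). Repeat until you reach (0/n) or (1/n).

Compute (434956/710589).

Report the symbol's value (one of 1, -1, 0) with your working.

factor out 2^2: 434956 = 2^2·108739; with 710589 mod 8 = 5, (2/710589) = -1; sign now +1; continue with (108739/710589)
flip (108739/710589) -> (710589/108739): both odd, 108739 mod 4 = 3, 710589 mod 4 = 1, so the flip contributes +1; sign now +1
(710589/108739): 710589 mod 108739 = 58155, so (710589/108739) = (58155/108739)
flip (58155/108739) -> (108739/58155): both odd, 58155 mod 4 = 3, 108739 mod 4 = 3, so the flip contributes -1; sign now -1
(108739/58155): 108739 mod 58155 = 50584, so (108739/58155) = (50584/58155)
factor out 2^3: 50584 = 2^3·6323; with 58155 mod 8 = 3, (2/58155) = -1; sign now +1; continue with (6323/58155)
flip (6323/58155) -> (58155/6323): both odd, 6323 mod 4 = 3, 58155 mod 4 = 3, so the flip contributes -1; sign now -1
(58155/6323): 58155 mod 6323 = 1248, so (58155/6323) = (1248/6323)
factor out 2^5: 1248 = 2^5·39; with 6323 mod 8 = 3, (2/6323) = -1; sign now +1; continue with (39/6323)
flip (39/6323) -> (6323/39): both odd, 39 mod 4 = 3, 6323 mod 4 = 3, so the flip contributes -1; sign now -1
(6323/39): 6323 mod 39 = 5, so (6323/39) = (5/39)
flip (5/39) -> (39/5): both odd, 5 mod 4 = 1, 39 mod 4 = 3, so the flip contributes +1; sign now -1
(39/5): 39 mod 5 = 4, so (39/5) = (4/5)
factor out 2^2: 4 = 2^2·1; with 5 mod 8 = 5, (2/5) = -1; sign now -1; continue with (1/5)
reached (1/5) = 1, so the symbol is -1

-1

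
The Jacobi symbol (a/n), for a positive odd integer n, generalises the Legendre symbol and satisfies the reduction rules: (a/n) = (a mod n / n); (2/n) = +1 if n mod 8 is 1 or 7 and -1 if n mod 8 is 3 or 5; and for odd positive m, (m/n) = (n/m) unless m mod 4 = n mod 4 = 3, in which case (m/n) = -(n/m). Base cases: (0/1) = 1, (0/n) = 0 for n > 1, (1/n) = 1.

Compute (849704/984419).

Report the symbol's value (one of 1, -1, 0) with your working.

849704 = 2^3·106213; (2/984419) = -1 since 984419 mod 8 = 3, so (849704/984419) = (-1)^3·(106213/984419); sign now -1
reciprocity: (106213/984419) = +1·(984419/106213) since 106213 mod 4 = 1, 984419 mod 4 = 3; sign now -1
(984419/106213) = (28502/106213)   [reduce mod 106213]
28502 = 2^1·14251; (2/106213) = -1 since 106213 mod 8 = 5, so (28502/106213) = (-1)^1·(14251/106213); sign now +1
reciprocity: (14251/106213) = +1·(106213/14251) since 14251 mod 4 = 3, 106213 mod 4 = 1; sign now +1
(106213/14251) = (6456/14251)   [reduce mod 14251]
6456 = 2^3·807; (2/14251) = -1 since 14251 mod 8 = 3, so (6456/14251) = (-1)^3·(807/14251); sign now -1
reciprocity: (807/14251) = -1·(14251/807) since 807 mod 4 = 3, 14251 mod 4 = 3; sign now +1
(14251/807) = (532/807)   [reduce mod 807]
532 = 2^2·133; (2/807) = +1 since 807 mod 8 = 7, so (532/807) = (+1)^2·(133/807); sign now +1
reciprocity: (133/807) = +1·(807/133) since 133 mod 4 = 1, 807 mod 4 = 3; sign now +1
(807/133) = (9/133)   [reduce mod 133]
reciprocity: (9/133) = +1·(133/9) since 9 mod 4 = 1, 133 mod 4 = 1; sign now +1
(133/9) = (7/9)   [reduce mod 9]
reciprocity: (7/9) = +1·(9/7) since 7 mod 4 = 3, 9 mod 4 = 1; sign now +1
(9/7) = (2/7)   [reduce mod 7]
2 = 2^1·1; (2/7) = +1 since 7 mod 8 = 7, so (2/7) = (+1)^1·(1/7); sign now +1
(1/7) = 1; final value = sign = +1

1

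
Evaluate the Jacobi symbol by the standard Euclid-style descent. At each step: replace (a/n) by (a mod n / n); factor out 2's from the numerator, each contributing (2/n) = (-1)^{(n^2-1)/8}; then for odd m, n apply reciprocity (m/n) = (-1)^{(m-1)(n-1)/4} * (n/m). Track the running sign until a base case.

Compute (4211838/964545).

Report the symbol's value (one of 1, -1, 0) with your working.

0

(4211838/964545): 4211838 mod 964545 = 353658, so (4211838/964545) = (353658/964545)
factor out 2^1: 353658 = 2^1·176829; with 964545 mod 8 = 1, (2/964545) = +1; sign now +1; continue with (176829/964545)
flip (176829/964545) -> (964545/176829): both odd, 176829 mod 4 = 1, 964545 mod 4 = 1, so the flip contributes +1; sign now +1
(964545/176829): 964545 mod 176829 = 80400, so (964545/176829) = (80400/176829)
factor out 2^4: 80400 = 2^4·5025; with 176829 mod 8 = 5, (2/176829) = -1; sign now +1; continue with (5025/176829)
flip (5025/176829) -> (176829/5025): both odd, 5025 mod 4 = 1, 176829 mod 4 = 1, so the flip contributes +1; sign now +1
(176829/5025): 176829 mod 5025 = 954, so (176829/5025) = (954/5025)
factor out 2^1: 954 = 2^1·477; with 5025 mod 8 = 1, (2/5025) = +1; sign now +1; continue with (477/5025)
flip (477/5025) -> (5025/477): both odd, 477 mod 4 = 1, 5025 mod 4 = 1, so the flip contributes +1; sign now +1
(5025/477): 5025 mod 477 = 255, so (5025/477) = (255/477)
flip (255/477) -> (477/255): both odd, 255 mod 4 = 3, 477 mod 4 = 1, so the flip contributes +1; sign now +1
(477/255): 477 mod 255 = 222, so (477/255) = (222/255)
factor out 2^1: 222 = 2^1·111; with 255 mod 8 = 7, (2/255) = +1; sign now +1; continue with (111/255)
flip (111/255) -> (255/111): both odd, 111 mod 4 = 3, 255 mod 4 = 3, so the flip contributes -1; sign now -1
(255/111): 255 mod 111 = 33, so (255/111) = (33/111)
flip (33/111) -> (111/33): both odd, 33 mod 4 = 1, 111 mod 4 = 3, so the flip contributes +1; sign now -1
(111/33): 111 mod 33 = 12, so (111/33) = (12/33)
factor out 2^2: 12 = 2^2·3; with 33 mod 8 = 1, (2/33) = +1; sign now -1; continue with (3/33)
flip (3/33) -> (33/3): both odd, 3 mod 4 = 3, 33 mod 4 = 1, so the flip contributes +1; sign now -1
(33/3): 33 mod 3 = 0, so (33/3) = (0/3)
reached (0/3); gcd(a, n) > 1, so (0/3) = 0 and the symbol is 0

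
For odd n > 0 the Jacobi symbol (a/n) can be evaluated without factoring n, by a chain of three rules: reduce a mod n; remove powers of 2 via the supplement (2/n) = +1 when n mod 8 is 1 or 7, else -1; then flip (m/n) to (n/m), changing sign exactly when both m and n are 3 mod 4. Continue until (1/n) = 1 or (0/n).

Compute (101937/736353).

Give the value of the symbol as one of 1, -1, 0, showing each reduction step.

flip (101937/736353) -> (736353/101937): both odd, 101937 mod 4 = 1, 736353 mod 4 = 1, so the flip contributes +1; sign now +1
(736353/101937): 736353 mod 101937 = 22794, so (736353/101937) = (22794/101937)
factor out 2^1: 22794 = 2^1·11397; with 101937 mod 8 = 1, (2/101937) = +1; sign now +1; continue with (11397/101937)
flip (11397/101937) -> (101937/11397): both odd, 11397 mod 4 = 1, 101937 mod 4 = 1, so the flip contributes +1; sign now +1
(101937/11397): 101937 mod 11397 = 10761, so (101937/11397) = (10761/11397)
flip (10761/11397) -> (11397/10761): both odd, 10761 mod 4 = 1, 11397 mod 4 = 1, so the flip contributes +1; sign now +1
(11397/10761): 11397 mod 10761 = 636, so (11397/10761) = (636/10761)
factor out 2^2: 636 = 2^2·159; with 10761 mod 8 = 1, (2/10761) = +1; sign now +1; continue with (159/10761)
flip (159/10761) -> (10761/159): both odd, 159 mod 4 = 3, 10761 mod 4 = 1, so the flip contributes +1; sign now +1
(10761/159): 10761 mod 159 = 108, so (10761/159) = (108/159)
factor out 2^2: 108 = 2^2·27; with 159 mod 8 = 7, (2/159) = +1; sign now +1; continue with (27/159)
flip (27/159) -> (159/27): both odd, 27 mod 4 = 3, 159 mod 4 = 3, so the flip contributes -1; sign now -1
(159/27): 159 mod 27 = 24, so (159/27) = (24/27)
factor out 2^3: 24 = 2^3·3; with 27 mod 8 = 3, (2/27) = -1; sign now +1; continue with (3/27)
flip (3/27) -> (27/3): both odd, 3 mod 4 = 3, 27 mod 4 = 3, so the flip contributes -1; sign now -1
(27/3): 27 mod 3 = 0, so (27/3) = (0/3)
reached (0/3); gcd(a, n) > 1, so (0/3) = 0 and the symbol is 0

0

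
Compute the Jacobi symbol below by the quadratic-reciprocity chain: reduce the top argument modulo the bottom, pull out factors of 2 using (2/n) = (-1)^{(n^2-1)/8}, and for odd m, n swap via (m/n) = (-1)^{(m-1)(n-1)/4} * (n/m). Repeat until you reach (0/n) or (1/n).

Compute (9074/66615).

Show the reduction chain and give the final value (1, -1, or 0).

9074 = 2^1·4537; (2/66615) = +1 since 66615 mod 8 = 7, so (9074/66615) = (+1)^1·(4537/66615); sign now +1
reciprocity: (4537/66615) = +1·(66615/4537) since 4537 mod 4 = 1, 66615 mod 4 = 3; sign now +1
(66615/4537) = (3097/4537)   [reduce mod 4537]
reciprocity: (3097/4537) = +1·(4537/3097) since 3097 mod 4 = 1, 4537 mod 4 = 1; sign now +1
(4537/3097) = (1440/3097)   [reduce mod 3097]
1440 = 2^5·45; (2/3097) = +1 since 3097 mod 8 = 1, so (1440/3097) = (+1)^5·(45/3097); sign now +1
reciprocity: (45/3097) = +1·(3097/45) since 45 mod 4 = 1, 3097 mod 4 = 1; sign now +1
(3097/45) = (37/45)   [reduce mod 45]
reciprocity: (37/45) = +1·(45/37) since 37 mod 4 = 1, 45 mod 4 = 1; sign now +1
(45/37) = (8/37)   [reduce mod 37]
8 = 2^3·1; (2/37) = -1 since 37 mod 8 = 5, so (8/37) = (-1)^3·(1/37); sign now -1
(1/37) = 1; final value = sign = -1

-1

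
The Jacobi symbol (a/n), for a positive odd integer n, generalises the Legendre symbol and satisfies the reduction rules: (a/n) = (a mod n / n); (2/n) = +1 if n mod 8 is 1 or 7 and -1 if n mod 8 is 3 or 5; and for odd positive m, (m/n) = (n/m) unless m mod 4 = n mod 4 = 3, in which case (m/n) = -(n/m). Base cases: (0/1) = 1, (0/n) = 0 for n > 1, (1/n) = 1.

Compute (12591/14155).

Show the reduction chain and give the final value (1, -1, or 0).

1

flip (12591/14155) -> (14155/12591): both odd, 12591 mod 4 = 3, 14155 mod 4 = 3, so the flip contributes -1; sign now -1
(14155/12591): 14155 mod 12591 = 1564, so (14155/12591) = (1564/12591)
factor out 2^2: 1564 = 2^2·391; with 12591 mod 8 = 7, (2/12591) = +1; sign now -1; continue with (391/12591)
flip (391/12591) -> (12591/391): both odd, 391 mod 4 = 3, 12591 mod 4 = 3, so the flip contributes -1; sign now +1
(12591/391): 12591 mod 391 = 79, so (12591/391) = (79/391)
flip (79/391) -> (391/79): both odd, 79 mod 4 = 3, 391 mod 4 = 3, so the flip contributes -1; sign now -1
(391/79): 391 mod 79 = 75, so (391/79) = (75/79)
flip (75/79) -> (79/75): both odd, 75 mod 4 = 3, 79 mod 4 = 3, so the flip contributes -1; sign now +1
(79/75): 79 mod 75 = 4, so (79/75) = (4/75)
factor out 2^2: 4 = 2^2·1; with 75 mod 8 = 3, (2/75) = -1; sign now +1; continue with (1/75)
reached (1/75) = 1, so the symbol is +1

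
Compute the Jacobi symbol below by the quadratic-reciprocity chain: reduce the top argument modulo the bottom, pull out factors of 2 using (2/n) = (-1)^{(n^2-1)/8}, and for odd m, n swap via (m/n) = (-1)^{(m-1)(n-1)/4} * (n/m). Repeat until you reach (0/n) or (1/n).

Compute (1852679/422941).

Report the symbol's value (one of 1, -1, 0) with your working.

1

(1852679/422941): 1852679 mod 422941 = 160915, so (1852679/422941) = (160915/422941)
flip (160915/422941) -> (422941/160915): both odd, 160915 mod 4 = 3, 422941 mod 4 = 1, so the flip contributes +1; sign now +1
(422941/160915): 422941 mod 160915 = 101111, so (422941/160915) = (101111/160915)
flip (101111/160915) -> (160915/101111): both odd, 101111 mod 4 = 3, 160915 mod 4 = 3, so the flip contributes -1; sign now -1
(160915/101111): 160915 mod 101111 = 59804, so (160915/101111) = (59804/101111)
factor out 2^2: 59804 = 2^2·14951; with 101111 mod 8 = 7, (2/101111) = +1; sign now -1; continue with (14951/101111)
flip (14951/101111) -> (101111/14951): both odd, 14951 mod 4 = 3, 101111 mod 4 = 3, so the flip contributes -1; sign now +1
(101111/14951): 101111 mod 14951 = 11405, so (101111/14951) = (11405/14951)
flip (11405/14951) -> (14951/11405): both odd, 11405 mod 4 = 1, 14951 mod 4 = 3, so the flip contributes +1; sign now +1
(14951/11405): 14951 mod 11405 = 3546, so (14951/11405) = (3546/11405)
factor out 2^1: 3546 = 2^1·1773; with 11405 mod 8 = 5, (2/11405) = -1; sign now -1; continue with (1773/11405)
flip (1773/11405) -> (11405/1773): both odd, 1773 mod 4 = 1, 11405 mod 4 = 1, so the flip contributes +1; sign now -1
(11405/1773): 11405 mod 1773 = 767, so (11405/1773) = (767/1773)
flip (767/1773) -> (1773/767): both odd, 767 mod 4 = 3, 1773 mod 4 = 1, so the flip contributes +1; sign now -1
(1773/767): 1773 mod 767 = 239, so (1773/767) = (239/767)
flip (239/767) -> (767/239): both odd, 239 mod 4 = 3, 767 mod 4 = 3, so the flip contributes -1; sign now +1
(767/239): 767 mod 239 = 50, so (767/239) = (50/239)
factor out 2^1: 50 = 2^1·25; with 239 mod 8 = 7, (2/239) = +1; sign now +1; continue with (25/239)
flip (25/239) -> (239/25): both odd, 25 mod 4 = 1, 239 mod 4 = 3, so the flip contributes +1; sign now +1
(239/25): 239 mod 25 = 14, so (239/25) = (14/25)
factor out 2^1: 14 = 2^1·7; with 25 mod 8 = 1, (2/25) = +1; sign now +1; continue with (7/25)
flip (7/25) -> (25/7): both odd, 7 mod 4 = 3, 25 mod 4 = 1, so the flip contributes +1; sign now +1
(25/7): 25 mod 7 = 4, so (25/7) = (4/7)
factor out 2^2: 4 = 2^2·1; with 7 mod 8 = 7, (2/7) = +1; sign now +1; continue with (1/7)
reached (1/7) = 1, so the symbol is +1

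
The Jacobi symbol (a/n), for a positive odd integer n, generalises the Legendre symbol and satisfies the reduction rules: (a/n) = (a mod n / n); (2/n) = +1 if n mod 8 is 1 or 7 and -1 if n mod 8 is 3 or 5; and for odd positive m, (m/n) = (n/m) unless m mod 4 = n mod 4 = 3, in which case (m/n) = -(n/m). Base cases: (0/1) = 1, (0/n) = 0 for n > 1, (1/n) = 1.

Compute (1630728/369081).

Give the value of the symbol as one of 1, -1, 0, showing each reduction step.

0

(1630728/369081): 1630728 mod 369081 = 154404, so (1630728/369081) = (154404/369081)
factor out 2^2: 154404 = 2^2·38601; with 369081 mod 8 = 1, (2/369081) = +1; sign now +1; continue with (38601/369081)
flip (38601/369081) -> (369081/38601): both odd, 38601 mod 4 = 1, 369081 mod 4 = 1, so the flip contributes +1; sign now +1
(369081/38601): 369081 mod 38601 = 21672, so (369081/38601) = (21672/38601)
factor out 2^3: 21672 = 2^3·2709; with 38601 mod 8 = 1, (2/38601) = +1; sign now +1; continue with (2709/38601)
flip (2709/38601) -> (38601/2709): both odd, 2709 mod 4 = 1, 38601 mod 4 = 1, so the flip contributes +1; sign now +1
(38601/2709): 38601 mod 2709 = 675, so (38601/2709) = (675/2709)
flip (675/2709) -> (2709/675): both odd, 675 mod 4 = 3, 2709 mod 4 = 1, so the flip contributes +1; sign now +1
(2709/675): 2709 mod 675 = 9, so (2709/675) = (9/675)
flip (9/675) -> (675/9): both odd, 9 mod 4 = 1, 675 mod 4 = 3, so the flip contributes +1; sign now +1
(675/9): 675 mod 9 = 0, so (675/9) = (0/9)
reached (0/9); gcd(a, n) > 1, so (0/9) = 0 and the symbol is 0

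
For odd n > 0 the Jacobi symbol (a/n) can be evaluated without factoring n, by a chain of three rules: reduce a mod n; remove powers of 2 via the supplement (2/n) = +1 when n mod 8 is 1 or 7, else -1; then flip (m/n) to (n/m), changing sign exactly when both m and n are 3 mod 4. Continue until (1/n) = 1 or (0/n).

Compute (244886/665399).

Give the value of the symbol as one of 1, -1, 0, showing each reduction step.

1

244886 = 2^1·122443; (2/665399) = +1 since 665399 mod 8 = 7, so (244886/665399) = (+1)^1·(122443/665399); sign now +1
reciprocity: (122443/665399) = -1·(665399/122443) since 122443 mod 4 = 3, 665399 mod 4 = 3; sign now -1
(665399/122443) = (53184/122443)   [reduce mod 122443]
53184 = 2^6·831; (2/122443) = -1 since 122443 mod 8 = 3, so (53184/122443) = (-1)^6·(831/122443); sign now -1
reciprocity: (831/122443) = -1·(122443/831) since 831 mod 4 = 3, 122443 mod 4 = 3; sign now +1
(122443/831) = (286/831)   [reduce mod 831]
286 = 2^1·143; (2/831) = +1 since 831 mod 8 = 7, so (286/831) = (+1)^1·(143/831); sign now +1
reciprocity: (143/831) = -1·(831/143) since 143 mod 4 = 3, 831 mod 4 = 3; sign now -1
(831/143) = (116/143)   [reduce mod 143]
116 = 2^2·29; (2/143) = +1 since 143 mod 8 = 7, so (116/143) = (+1)^2·(29/143); sign now -1
reciprocity: (29/143) = +1·(143/29) since 29 mod 4 = 1, 143 mod 4 = 3; sign now -1
(143/29) = (27/29)   [reduce mod 29]
reciprocity: (27/29) = +1·(29/27) since 27 mod 4 = 3, 29 mod 4 = 1; sign now -1
(29/27) = (2/27)   [reduce mod 27]
2 = 2^1·1; (2/27) = -1 since 27 mod 8 = 3, so (2/27) = (-1)^1·(1/27); sign now +1
(1/27) = 1; final value = sign = +1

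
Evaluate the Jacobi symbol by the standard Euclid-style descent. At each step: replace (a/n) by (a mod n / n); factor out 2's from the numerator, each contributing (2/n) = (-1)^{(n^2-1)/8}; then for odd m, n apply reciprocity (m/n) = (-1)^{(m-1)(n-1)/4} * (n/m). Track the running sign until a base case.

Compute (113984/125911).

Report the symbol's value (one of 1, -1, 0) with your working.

-1

factor out 2^6: 113984 = 2^6·1781; with 125911 mod 8 = 7, (2/125911) = +1; sign now +1; continue with (1781/125911)
flip (1781/125911) -> (125911/1781): both odd, 1781 mod 4 = 1, 125911 mod 4 = 3, so the flip contributes +1; sign now +1
(125911/1781): 125911 mod 1781 = 1241, so (125911/1781) = (1241/1781)
flip (1241/1781) -> (1781/1241): both odd, 1241 mod 4 = 1, 1781 mod 4 = 1, so the flip contributes +1; sign now +1
(1781/1241): 1781 mod 1241 = 540, so (1781/1241) = (540/1241)
factor out 2^2: 540 = 2^2·135; with 1241 mod 8 = 1, (2/1241) = +1; sign now +1; continue with (135/1241)
flip (135/1241) -> (1241/135): both odd, 135 mod 4 = 3, 1241 mod 4 = 1, so the flip contributes +1; sign now +1
(1241/135): 1241 mod 135 = 26, so (1241/135) = (26/135)
factor out 2^1: 26 = 2^1·13; with 135 mod 8 = 7, (2/135) = +1; sign now +1; continue with (13/135)
flip (13/135) -> (135/13): both odd, 13 mod 4 = 1, 135 mod 4 = 3, so the flip contributes +1; sign now +1
(135/13): 135 mod 13 = 5, so (135/13) = (5/13)
flip (5/13) -> (13/5): both odd, 5 mod 4 = 1, 13 mod 4 = 1, so the flip contributes +1; sign now +1
(13/5): 13 mod 5 = 3, so (13/5) = (3/5)
flip (3/5) -> (5/3): both odd, 3 mod 4 = 3, 5 mod 4 = 1, so the flip contributes +1; sign now +1
(5/3): 5 mod 3 = 2, so (5/3) = (2/3)
factor out 2^1: 2 = 2^1·1; with 3 mod 8 = 3, (2/3) = -1; sign now -1; continue with (1/3)
reached (1/3) = 1, so the symbol is -1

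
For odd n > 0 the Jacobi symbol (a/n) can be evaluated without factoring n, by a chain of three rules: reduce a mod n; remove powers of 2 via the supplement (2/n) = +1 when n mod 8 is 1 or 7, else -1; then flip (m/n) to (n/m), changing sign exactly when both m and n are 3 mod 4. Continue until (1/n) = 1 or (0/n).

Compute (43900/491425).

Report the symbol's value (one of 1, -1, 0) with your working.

43900 = 2^2·10975; (2/491425) = +1 since 491425 mod 8 = 1, so (43900/491425) = (+1)^2·(10975/491425); sign now +1
reciprocity: (10975/491425) = +1·(491425/10975) since 10975 mod 4 = 3, 491425 mod 4 = 1; sign now +1
(491425/10975) = (8525/10975)   [reduce mod 10975]
reciprocity: (8525/10975) = +1·(10975/8525) since 8525 mod 4 = 1, 10975 mod 4 = 3; sign now +1
(10975/8525) = (2450/8525)   [reduce mod 8525]
2450 = 2^1·1225; (2/8525) = -1 since 8525 mod 8 = 5, so (2450/8525) = (-1)^1·(1225/8525); sign now -1
reciprocity: (1225/8525) = +1·(8525/1225) since 1225 mod 4 = 1, 8525 mod 4 = 1; sign now -1
(8525/1225) = (1175/1225)   [reduce mod 1225]
reciprocity: (1175/1225) = +1·(1225/1175) since 1175 mod 4 = 3, 1225 mod 4 = 1; sign now -1
(1225/1175) = (50/1175)   [reduce mod 1175]
50 = 2^1·25; (2/1175) = +1 since 1175 mod 8 = 7, so (50/1175) = (+1)^1·(25/1175); sign now -1
reciprocity: (25/1175) = +1·(1175/25) since 25 mod 4 = 1, 1175 mod 4 = 3; sign now -1
(1175/25) = (0/25)   [reduce mod 25]
(0/25) = 0   [gcd(a, n) > 1]; final value = 0

0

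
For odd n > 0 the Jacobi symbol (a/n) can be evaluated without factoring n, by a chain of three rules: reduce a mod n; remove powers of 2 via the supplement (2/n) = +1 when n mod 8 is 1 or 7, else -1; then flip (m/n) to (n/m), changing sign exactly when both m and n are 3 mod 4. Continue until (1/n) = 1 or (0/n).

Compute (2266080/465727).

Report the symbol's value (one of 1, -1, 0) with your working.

-1

(2266080/465727) = (403172/465727)   [reduce mod 465727]
403172 = 2^2·100793; (2/465727) = +1 since 465727 mod 8 = 7, so (403172/465727) = (+1)^2·(100793/465727); sign now +1
reciprocity: (100793/465727) = +1·(465727/100793) since 100793 mod 4 = 1, 465727 mod 4 = 3; sign now +1
(465727/100793) = (62555/100793)   [reduce mod 100793]
reciprocity: (62555/100793) = +1·(100793/62555) since 62555 mod 4 = 3, 100793 mod 4 = 1; sign now +1
(100793/62555) = (38238/62555)   [reduce mod 62555]
38238 = 2^1·19119; (2/62555) = -1 since 62555 mod 8 = 3, so (38238/62555) = (-1)^1·(19119/62555); sign now -1
reciprocity: (19119/62555) = -1·(62555/19119) since 19119 mod 4 = 3, 62555 mod 4 = 3; sign now +1
(62555/19119) = (5198/19119)   [reduce mod 19119]
5198 = 2^1·2599; (2/19119) = +1 since 19119 mod 8 = 7, so (5198/19119) = (+1)^1·(2599/19119); sign now +1
reciprocity: (2599/19119) = -1·(19119/2599) since 2599 mod 4 = 3, 19119 mod 4 = 3; sign now -1
(19119/2599) = (926/2599)   [reduce mod 2599]
926 = 2^1·463; (2/2599) = +1 since 2599 mod 8 = 7, so (926/2599) = (+1)^1·(463/2599); sign now -1
reciprocity: (463/2599) = -1·(2599/463) since 463 mod 4 = 3, 2599 mod 4 = 3; sign now +1
(2599/463) = (284/463)   [reduce mod 463]
284 = 2^2·71; (2/463) = +1 since 463 mod 8 = 7, so (284/463) = (+1)^2·(71/463); sign now +1
reciprocity: (71/463) = -1·(463/71) since 71 mod 4 = 3, 463 mod 4 = 3; sign now -1
(463/71) = (37/71)   [reduce mod 71]
reciprocity: (37/71) = +1·(71/37) since 37 mod 4 = 1, 71 mod 4 = 3; sign now -1
(71/37) = (34/37)   [reduce mod 37]
34 = 2^1·17; (2/37) = -1 since 37 mod 8 = 5, so (34/37) = (-1)^1·(17/37); sign now +1
reciprocity: (17/37) = +1·(37/17) since 17 mod 4 = 1, 37 mod 4 = 1; sign now +1
(37/17) = (3/17)   [reduce mod 17]
reciprocity: (3/17) = +1·(17/3) since 3 mod 4 = 3, 17 mod 4 = 1; sign now +1
(17/3) = (2/3)   [reduce mod 3]
2 = 2^1·1; (2/3) = -1 since 3 mod 8 = 3, so (2/3) = (-1)^1·(1/3); sign now -1
(1/3) = 1; final value = sign = -1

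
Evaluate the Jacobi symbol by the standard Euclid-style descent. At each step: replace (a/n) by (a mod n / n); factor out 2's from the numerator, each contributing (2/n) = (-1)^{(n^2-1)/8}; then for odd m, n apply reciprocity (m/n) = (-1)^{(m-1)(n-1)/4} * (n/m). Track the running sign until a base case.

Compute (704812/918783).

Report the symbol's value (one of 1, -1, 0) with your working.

704812 = 2^2·176203; (2/918783) = +1 since 918783 mod 8 = 7, so (704812/918783) = (+1)^2·(176203/918783); sign now +1
reciprocity: (176203/918783) = -1·(918783/176203) since 176203 mod 4 = 3, 918783 mod 4 = 3; sign now -1
(918783/176203) = (37768/176203)   [reduce mod 176203]
37768 = 2^3·4721; (2/176203) = -1 since 176203 mod 8 = 3, so (37768/176203) = (-1)^3·(4721/176203); sign now +1
reciprocity: (4721/176203) = +1·(176203/4721) since 4721 mod 4 = 1, 176203 mod 4 = 3; sign now +1
(176203/4721) = (1526/4721)   [reduce mod 4721]
1526 = 2^1·763; (2/4721) = +1 since 4721 mod 8 = 1, so (1526/4721) = (+1)^1·(763/4721); sign now +1
reciprocity: (763/4721) = +1·(4721/763) since 763 mod 4 = 3, 4721 mod 4 = 1; sign now +1
(4721/763) = (143/763)   [reduce mod 763]
reciprocity: (143/763) = -1·(763/143) since 143 mod 4 = 3, 763 mod 4 = 3; sign now -1
(763/143) = (48/143)   [reduce mod 143]
48 = 2^4·3; (2/143) = +1 since 143 mod 8 = 7, so (48/143) = (+1)^4·(3/143); sign now -1
reciprocity: (3/143) = -1·(143/3) since 3 mod 4 = 3, 143 mod 4 = 3; sign now +1
(143/3) = (2/3)   [reduce mod 3]
2 = 2^1·1; (2/3) = -1 since 3 mod 8 = 3, so (2/3) = (-1)^1·(1/3); sign now -1
(1/3) = 1; final value = sign = -1

-1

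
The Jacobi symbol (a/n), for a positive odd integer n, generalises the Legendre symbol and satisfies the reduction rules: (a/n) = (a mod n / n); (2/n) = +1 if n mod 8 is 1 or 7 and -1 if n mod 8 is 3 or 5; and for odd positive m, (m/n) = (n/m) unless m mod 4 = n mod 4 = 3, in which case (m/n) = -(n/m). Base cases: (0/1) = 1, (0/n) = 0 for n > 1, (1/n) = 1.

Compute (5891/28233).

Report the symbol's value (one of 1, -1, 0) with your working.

reciprocity: (5891/28233) = +1·(28233/5891) since 5891 mod 4 = 3, 28233 mod 4 = 1; sign now +1
(28233/5891) = (4669/5891)   [reduce mod 5891]
reciprocity: (4669/5891) = +1·(5891/4669) since 4669 mod 4 = 1, 5891 mod 4 = 3; sign now +1
(5891/4669) = (1222/4669)   [reduce mod 4669]
1222 = 2^1·611; (2/4669) = -1 since 4669 mod 8 = 5, so (1222/4669) = (-1)^1·(611/4669); sign now -1
reciprocity: (611/4669) = +1·(4669/611) since 611 mod 4 = 3, 4669 mod 4 = 1; sign now -1
(4669/611) = (392/611)   [reduce mod 611]
392 = 2^3·49; (2/611) = -1 since 611 mod 8 = 3, so (392/611) = (-1)^3·(49/611); sign now +1
reciprocity: (49/611) = +1·(611/49) since 49 mod 4 = 1, 611 mod 4 = 3; sign now +1
(611/49) = (23/49)   [reduce mod 49]
reciprocity: (23/49) = +1·(49/23) since 23 mod 4 = 3, 49 mod 4 = 1; sign now +1
(49/23) = (3/23)   [reduce mod 23]
reciprocity: (3/23) = -1·(23/3) since 3 mod 4 = 3, 23 mod 4 = 3; sign now -1
(23/3) = (2/3)   [reduce mod 3]
2 = 2^1·1; (2/3) = -1 since 3 mod 8 = 3, so (2/3) = (-1)^1·(1/3); sign now +1
(1/3) = 1; final value = sign = +1

1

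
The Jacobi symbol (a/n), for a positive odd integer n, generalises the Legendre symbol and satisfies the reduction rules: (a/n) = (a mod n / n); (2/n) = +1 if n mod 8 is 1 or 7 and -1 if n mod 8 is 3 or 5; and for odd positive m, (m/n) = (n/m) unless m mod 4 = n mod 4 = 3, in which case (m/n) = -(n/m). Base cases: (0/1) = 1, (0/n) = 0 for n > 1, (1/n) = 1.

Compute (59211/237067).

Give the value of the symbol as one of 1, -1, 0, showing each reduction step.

1

reciprocity: (59211/237067) = -1·(237067/59211) since 59211 mod 4 = 3, 237067 mod 4 = 3; sign now -1
(237067/59211) = (223/59211)   [reduce mod 59211]
reciprocity: (223/59211) = -1·(59211/223) since 223 mod 4 = 3, 59211 mod 4 = 3; sign now +1
(59211/223) = (116/223)   [reduce mod 223]
116 = 2^2·29; (2/223) = +1 since 223 mod 8 = 7, so (116/223) = (+1)^2·(29/223); sign now +1
reciprocity: (29/223) = +1·(223/29) since 29 mod 4 = 1, 223 mod 4 = 3; sign now +1
(223/29) = (20/29)   [reduce mod 29]
20 = 2^2·5; (2/29) = -1 since 29 mod 8 = 5, so (20/29) = (-1)^2·(5/29); sign now +1
reciprocity: (5/29) = +1·(29/5) since 5 mod 4 = 1, 29 mod 4 = 1; sign now +1
(29/5) = (4/5)   [reduce mod 5]
4 = 2^2·1; (2/5) = -1 since 5 mod 8 = 5, so (4/5) = (-1)^2·(1/5); sign now +1
(1/5) = 1; final value = sign = +1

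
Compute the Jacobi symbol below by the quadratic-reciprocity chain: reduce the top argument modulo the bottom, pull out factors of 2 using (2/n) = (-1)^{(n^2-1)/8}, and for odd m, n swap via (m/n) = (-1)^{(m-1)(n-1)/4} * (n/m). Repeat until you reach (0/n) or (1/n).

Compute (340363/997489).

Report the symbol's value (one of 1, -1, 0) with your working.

1

flip (340363/997489) -> (997489/340363): both odd, 340363 mod 4 = 3, 997489 mod 4 = 1, so the flip contributes +1; sign now +1
(997489/340363): 997489 mod 340363 = 316763, so (997489/340363) = (316763/340363)
flip (316763/340363) -> (340363/316763): both odd, 316763 mod 4 = 3, 340363 mod 4 = 3, so the flip contributes -1; sign now -1
(340363/316763): 340363 mod 316763 = 23600, so (340363/316763) = (23600/316763)
factor out 2^4: 23600 = 2^4·1475; with 316763 mod 8 = 3, (2/316763) = -1; sign now -1; continue with (1475/316763)
flip (1475/316763) -> (316763/1475): both odd, 1475 mod 4 = 3, 316763 mod 4 = 3, so the flip contributes -1; sign now +1
(316763/1475): 316763 mod 1475 = 1113, so (316763/1475) = (1113/1475)
flip (1113/1475) -> (1475/1113): both odd, 1113 mod 4 = 1, 1475 mod 4 = 3, so the flip contributes +1; sign now +1
(1475/1113): 1475 mod 1113 = 362, so (1475/1113) = (362/1113)
factor out 2^1: 362 = 2^1·181; with 1113 mod 8 = 1, (2/1113) = +1; sign now +1; continue with (181/1113)
flip (181/1113) -> (1113/181): both odd, 181 mod 4 = 1, 1113 mod 4 = 1, so the flip contributes +1; sign now +1
(1113/181): 1113 mod 181 = 27, so (1113/181) = (27/181)
flip (27/181) -> (181/27): both odd, 27 mod 4 = 3, 181 mod 4 = 1, so the flip contributes +1; sign now +1
(181/27): 181 mod 27 = 19, so (181/27) = (19/27)
flip (19/27) -> (27/19): both odd, 19 mod 4 = 3, 27 mod 4 = 3, so the flip contributes -1; sign now -1
(27/19): 27 mod 19 = 8, so (27/19) = (8/19)
factor out 2^3: 8 = 2^3·1; with 19 mod 8 = 3, (2/19) = -1; sign now +1; continue with (1/19)
reached (1/19) = 1, so the symbol is +1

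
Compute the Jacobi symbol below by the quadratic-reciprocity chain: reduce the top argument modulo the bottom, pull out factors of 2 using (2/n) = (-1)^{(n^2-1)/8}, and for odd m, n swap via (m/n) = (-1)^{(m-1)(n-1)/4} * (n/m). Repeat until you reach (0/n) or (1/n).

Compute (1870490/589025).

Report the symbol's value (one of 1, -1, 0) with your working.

0

(1870490/589025) = (103415/589025)   [reduce mod 589025]
reciprocity: (103415/589025) = +1·(589025/103415) since 103415 mod 4 = 3, 589025 mod 4 = 1; sign now +1
(589025/103415) = (71950/103415)   [reduce mod 103415]
71950 = 2^1·35975; (2/103415) = +1 since 103415 mod 8 = 7, so (71950/103415) = (+1)^1·(35975/103415); sign now +1
reciprocity: (35975/103415) = -1·(103415/35975) since 35975 mod 4 = 3, 103415 mod 4 = 3; sign now -1
(103415/35975) = (31465/35975)   [reduce mod 35975]
reciprocity: (31465/35975) = +1·(35975/31465) since 31465 mod 4 = 1, 35975 mod 4 = 3; sign now -1
(35975/31465) = (4510/31465)   [reduce mod 31465]
4510 = 2^1·2255; (2/31465) = +1 since 31465 mod 8 = 1, so (4510/31465) = (+1)^1·(2255/31465); sign now -1
reciprocity: (2255/31465) = +1·(31465/2255) since 2255 mod 4 = 3, 31465 mod 4 = 1; sign now -1
(31465/2255) = (2150/2255)   [reduce mod 2255]
2150 = 2^1·1075; (2/2255) = +1 since 2255 mod 8 = 7, so (2150/2255) = (+1)^1·(1075/2255); sign now -1
reciprocity: (1075/2255) = -1·(2255/1075) since 1075 mod 4 = 3, 2255 mod 4 = 3; sign now +1
(2255/1075) = (105/1075)   [reduce mod 1075]
reciprocity: (105/1075) = +1·(1075/105) since 105 mod 4 = 1, 1075 mod 4 = 3; sign now +1
(1075/105) = (25/105)   [reduce mod 105]
reciprocity: (25/105) = +1·(105/25) since 25 mod 4 = 1, 105 mod 4 = 1; sign now +1
(105/25) = (5/25)   [reduce mod 25]
reciprocity: (5/25) = +1·(25/5) since 5 mod 4 = 1, 25 mod 4 = 1; sign now +1
(25/5) = (0/5)   [reduce mod 5]
(0/5) = 0   [gcd(a, n) > 1]; final value = 0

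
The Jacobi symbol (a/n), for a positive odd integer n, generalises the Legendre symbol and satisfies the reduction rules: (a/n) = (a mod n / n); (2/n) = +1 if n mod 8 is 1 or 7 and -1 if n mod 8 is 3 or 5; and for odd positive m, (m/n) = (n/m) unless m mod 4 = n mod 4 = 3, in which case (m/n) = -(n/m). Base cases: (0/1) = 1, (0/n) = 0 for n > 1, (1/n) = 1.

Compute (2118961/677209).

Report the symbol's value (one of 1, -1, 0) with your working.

0

(2118961/677209) = (87334/677209)   [reduce mod 677209]
87334 = 2^1·43667; (2/677209) = +1 since 677209 mod 8 = 1, so (87334/677209) = (+1)^1·(43667/677209); sign now +1
reciprocity: (43667/677209) = +1·(677209/43667) since 43667 mod 4 = 3, 677209 mod 4 = 1; sign now +1
(677209/43667) = (22204/43667)   [reduce mod 43667]
22204 = 2^2·5551; (2/43667) = -1 since 43667 mod 8 = 3, so (22204/43667) = (-1)^2·(5551/43667); sign now +1
reciprocity: (5551/43667) = -1·(43667/5551) since 5551 mod 4 = 3, 43667 mod 4 = 3; sign now -1
(43667/5551) = (4810/5551)   [reduce mod 5551]
4810 = 2^1·2405; (2/5551) = +1 since 5551 mod 8 = 7, so (4810/5551) = (+1)^1·(2405/5551); sign now -1
reciprocity: (2405/5551) = +1·(5551/2405) since 2405 mod 4 = 1, 5551 mod 4 = 3; sign now -1
(5551/2405) = (741/2405)   [reduce mod 2405]
reciprocity: (741/2405) = +1·(2405/741) since 741 mod 4 = 1, 2405 mod 4 = 1; sign now -1
(2405/741) = (182/741)   [reduce mod 741]
182 = 2^1·91; (2/741) = -1 since 741 mod 8 = 5, so (182/741) = (-1)^1·(91/741); sign now +1
reciprocity: (91/741) = +1·(741/91) since 91 mod 4 = 3, 741 mod 4 = 1; sign now +1
(741/91) = (13/91)   [reduce mod 91]
reciprocity: (13/91) = +1·(91/13) since 13 mod 4 = 1, 91 mod 4 = 3; sign now +1
(91/13) = (0/13)   [reduce mod 13]
(0/13) = 0   [gcd(a, n) > 1]; final value = 0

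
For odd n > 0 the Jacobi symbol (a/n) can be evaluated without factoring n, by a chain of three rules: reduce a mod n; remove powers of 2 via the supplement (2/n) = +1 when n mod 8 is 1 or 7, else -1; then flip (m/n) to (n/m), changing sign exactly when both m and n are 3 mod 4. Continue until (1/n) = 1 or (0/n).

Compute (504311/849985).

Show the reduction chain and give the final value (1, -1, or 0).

reciprocity: (504311/849985) = +1·(849985/504311) since 504311 mod 4 = 3, 849985 mod 4 = 1; sign now +1
(849985/504311) = (345674/504311)   [reduce mod 504311]
345674 = 2^1·172837; (2/504311) = +1 since 504311 mod 8 = 7, so (345674/504311) = (+1)^1·(172837/504311); sign now +1
reciprocity: (172837/504311) = +1·(504311/172837) since 172837 mod 4 = 1, 504311 mod 4 = 3; sign now +1
(504311/172837) = (158637/172837)   [reduce mod 172837]
reciprocity: (158637/172837) = +1·(172837/158637) since 158637 mod 4 = 1, 172837 mod 4 = 1; sign now +1
(172837/158637) = (14200/158637)   [reduce mod 158637]
14200 = 2^3·1775; (2/158637) = -1 since 158637 mod 8 = 5, so (14200/158637) = (-1)^3·(1775/158637); sign now -1
reciprocity: (1775/158637) = +1·(158637/1775) since 1775 mod 4 = 3, 158637 mod 4 = 1; sign now -1
(158637/1775) = (662/1775)   [reduce mod 1775]
662 = 2^1·331; (2/1775) = +1 since 1775 mod 8 = 7, so (662/1775) = (+1)^1·(331/1775); sign now -1
reciprocity: (331/1775) = -1·(1775/331) since 331 mod 4 = 3, 1775 mod 4 = 3; sign now +1
(1775/331) = (120/331)   [reduce mod 331]
120 = 2^3·15; (2/331) = -1 since 331 mod 8 = 3, so (120/331) = (-1)^3·(15/331); sign now -1
reciprocity: (15/331) = -1·(331/15) since 15 mod 4 = 3, 331 mod 4 = 3; sign now +1
(331/15) = (1/15)   [reduce mod 15]
(1/15) = 1; final value = sign = +1

1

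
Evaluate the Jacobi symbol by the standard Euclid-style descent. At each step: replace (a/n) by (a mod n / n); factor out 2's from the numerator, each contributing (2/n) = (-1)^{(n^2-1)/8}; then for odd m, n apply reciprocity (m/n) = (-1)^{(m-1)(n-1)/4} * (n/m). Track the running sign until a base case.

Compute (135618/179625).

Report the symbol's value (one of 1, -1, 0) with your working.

factor out 2^1: 135618 = 2^1·67809; with 179625 mod 8 = 1, (2/179625) = +1; sign now +1; continue with (67809/179625)
flip (67809/179625) -> (179625/67809): both odd, 67809 mod 4 = 1, 179625 mod 4 = 1, so the flip contributes +1; sign now +1
(179625/67809): 179625 mod 67809 = 44007, so (179625/67809) = (44007/67809)
flip (44007/67809) -> (67809/44007): both odd, 44007 mod 4 = 3, 67809 mod 4 = 1, so the flip contributes +1; sign now +1
(67809/44007): 67809 mod 44007 = 23802, so (67809/44007) = (23802/44007)
factor out 2^1: 23802 = 2^1·11901; with 44007 mod 8 = 7, (2/44007) = +1; sign now +1; continue with (11901/44007)
flip (11901/44007) -> (44007/11901): both odd, 11901 mod 4 = 1, 44007 mod 4 = 3, so the flip contributes +1; sign now +1
(44007/11901): 44007 mod 11901 = 8304, so (44007/11901) = (8304/11901)
factor out 2^4: 8304 = 2^4·519; with 11901 mod 8 = 5, (2/11901) = -1; sign now +1; continue with (519/11901)
flip (519/11901) -> (11901/519): both odd, 519 mod 4 = 3, 11901 mod 4 = 1, so the flip contributes +1; sign now +1
(11901/519): 11901 mod 519 = 483, so (11901/519) = (483/519)
flip (483/519) -> (519/483): both odd, 483 mod 4 = 3, 519 mod 4 = 3, so the flip contributes -1; sign now -1
(519/483): 519 mod 483 = 36, so (519/483) = (36/483)
factor out 2^2: 36 = 2^2·9; with 483 mod 8 = 3, (2/483) = -1; sign now -1; continue with (9/483)
flip (9/483) -> (483/9): both odd, 9 mod 4 = 1, 483 mod 4 = 3, so the flip contributes +1; sign now -1
(483/9): 483 mod 9 = 6, so (483/9) = (6/9)
factor out 2^1: 6 = 2^1·3; with 9 mod 8 = 1, (2/9) = +1; sign now -1; continue with (3/9)
flip (3/9) -> (9/3): both odd, 3 mod 4 = 3, 9 mod 4 = 1, so the flip contributes +1; sign now -1
(9/3): 9 mod 3 = 0, so (9/3) = (0/3)
reached (0/3); gcd(a, n) > 1, so (0/3) = 0 and the symbol is 0

0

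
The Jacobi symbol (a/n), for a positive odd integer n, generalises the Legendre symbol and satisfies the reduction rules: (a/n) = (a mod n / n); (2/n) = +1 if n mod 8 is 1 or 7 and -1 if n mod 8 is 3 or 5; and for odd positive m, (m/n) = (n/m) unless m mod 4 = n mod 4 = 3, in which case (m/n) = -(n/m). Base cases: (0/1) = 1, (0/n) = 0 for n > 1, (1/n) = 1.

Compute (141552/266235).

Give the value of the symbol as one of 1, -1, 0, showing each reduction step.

0

141552 = 2^4·8847; (2/266235) = -1 since 266235 mod 8 = 3, so (141552/266235) = (-1)^4·(8847/266235); sign now +1
reciprocity: (8847/266235) = -1·(266235/8847) since 8847 mod 4 = 3, 266235 mod 4 = 3; sign now -1
(266235/8847) = (825/8847)   [reduce mod 8847]
reciprocity: (825/8847) = +1·(8847/825) since 825 mod 4 = 1, 8847 mod 4 = 3; sign now -1
(8847/825) = (597/825)   [reduce mod 825]
reciprocity: (597/825) = +1·(825/597) since 597 mod 4 = 1, 825 mod 4 = 1; sign now -1
(825/597) = (228/597)   [reduce mod 597]
228 = 2^2·57; (2/597) = -1 since 597 mod 8 = 5, so (228/597) = (-1)^2·(57/597); sign now -1
reciprocity: (57/597) = +1·(597/57) since 57 mod 4 = 1, 597 mod 4 = 1; sign now -1
(597/57) = (27/57)   [reduce mod 57]
reciprocity: (27/57) = +1·(57/27) since 27 mod 4 = 3, 57 mod 4 = 1; sign now -1
(57/27) = (3/27)   [reduce mod 27]
reciprocity: (3/27) = -1·(27/3) since 3 mod 4 = 3, 27 mod 4 = 3; sign now +1
(27/3) = (0/3)   [reduce mod 3]
(0/3) = 0   [gcd(a, n) > 1]; final value = 0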